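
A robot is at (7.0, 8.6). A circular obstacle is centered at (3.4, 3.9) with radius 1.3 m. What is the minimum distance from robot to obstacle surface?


center_dist = sqrt((7.0-3.4)^2 + (8.6-3.9)^2)
= sqrt(12.96 + 22.09)
= 5.9203
min_dist = center_dist - radius = 5.9203 - 1.3 = 4.6203 m


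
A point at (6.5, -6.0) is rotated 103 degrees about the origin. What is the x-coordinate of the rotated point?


x' = x*cos(theta) - y*sin(theta)
cos(103 deg) = -0.225, sin(103 deg) = 0.9744
x' = 6.5 * -0.225 - -6.0 * 0.9744
= -1.4622 - -5.8462
= 4.384


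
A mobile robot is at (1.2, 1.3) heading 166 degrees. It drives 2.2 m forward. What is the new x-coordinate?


x_new = x0 + d*cos(theta)
= 1.2 + 2.2*cos(166)
= 1.2 + -2.1347
= -0.9347


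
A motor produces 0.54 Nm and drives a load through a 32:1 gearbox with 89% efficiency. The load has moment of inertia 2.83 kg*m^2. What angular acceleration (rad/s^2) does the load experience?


tau_out = tau_motor * N * eta
= 0.54 * 32 * 0.89 = 15.3792 Nm
alpha = tau_out / I = 15.3792 / 2.83
= 5.4343 rad/s^2


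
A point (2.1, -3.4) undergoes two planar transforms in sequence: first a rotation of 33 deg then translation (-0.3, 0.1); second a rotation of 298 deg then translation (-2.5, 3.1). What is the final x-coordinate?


After transform 1:
x1 = cos(33)*2.1 - sin(33)*-3.4 + -0.3 = 3.313
y1 = sin(33)*2.1 + cos(33)*-3.4 + 0.1 = -1.6077
After transform 2:
x2 = cos(298)*3.313 - sin(298)*-1.6077 + -2.5
= -2.3642


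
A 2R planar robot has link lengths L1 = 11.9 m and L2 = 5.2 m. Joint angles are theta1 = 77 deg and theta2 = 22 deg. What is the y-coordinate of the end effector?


Convert angles to radians: theta1 = 1.3439, theta2 = 0.384
y = L1*sin(theta1) + L2*sin(theta1+theta2)
y = 11.595 + 5.136
y = 16.731


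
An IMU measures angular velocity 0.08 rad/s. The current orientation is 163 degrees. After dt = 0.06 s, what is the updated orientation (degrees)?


delta_theta = w * dt = 0.08 * 0.06 = 0.0048 rad
= 0.275 deg
theta_new = 163 + 0.275 = 163.275 deg


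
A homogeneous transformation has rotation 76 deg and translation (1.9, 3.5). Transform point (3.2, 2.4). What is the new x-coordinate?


x' = cos(theta)*px - sin(theta)*py + tx
= 0.2419*3.2 - 0.9703*2.4 + 1.9
= 0.3454


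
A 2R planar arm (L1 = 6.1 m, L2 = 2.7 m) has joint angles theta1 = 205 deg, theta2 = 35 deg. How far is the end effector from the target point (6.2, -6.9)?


End effector via forward kinematics:
x = L1*cos(t1) + L2*cos(t1+t2) = -6.8785
y = L1*sin(t1) + L2*sin(t1+t2) = -4.9162
Distance to target:
d = sqrt((6.2 - -6.8785)^2 + (-6.9 - -4.9162)^2)
= sqrt(171.0466 + 3.9353)
= 13.2281 m


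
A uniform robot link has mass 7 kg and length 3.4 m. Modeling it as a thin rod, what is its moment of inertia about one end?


I = (1/3) * m * L^2
= (1/3) * 7 * 3.4^2
= 0.333333 * 7 * 11.56
= 26.9733 kg*m^2


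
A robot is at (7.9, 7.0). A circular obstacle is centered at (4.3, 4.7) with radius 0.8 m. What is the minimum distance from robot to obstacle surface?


center_dist = sqrt((7.9-4.3)^2 + (7.0-4.7)^2)
= sqrt(12.96 + 5.29)
= 4.272
min_dist = center_dist - radius = 4.272 - 0.8 = 3.472 m


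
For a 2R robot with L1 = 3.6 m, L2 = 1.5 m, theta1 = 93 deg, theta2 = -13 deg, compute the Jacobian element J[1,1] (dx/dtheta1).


J[1,1] = -L1*sin(t1) - L2*sin(t1+t2)
= -3.6*sin(93) - 1.5*sin(80)
= -5.0723


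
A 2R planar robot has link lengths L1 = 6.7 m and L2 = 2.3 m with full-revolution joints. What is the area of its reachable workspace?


r_max = L1 + L2 = 9.0 m
r_min = |L1 - L2| = 4.4 m
Area = pi*(r_max^2 - r_min^2)
= pi*(81.0 - 19.36)
= pi * 61.64
= 193.6478 m^2


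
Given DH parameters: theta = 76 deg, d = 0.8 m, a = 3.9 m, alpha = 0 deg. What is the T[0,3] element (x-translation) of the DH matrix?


T[0,3] = a * cos(theta)
= 3.9 * cos(76 deg)
= 3.9 * 0.2419
= 0.9435


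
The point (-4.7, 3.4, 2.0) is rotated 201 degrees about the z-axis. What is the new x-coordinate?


Rotation about z-axis: x' = x*cos(theta) - y*sin(theta)
= -4.7 * -0.9336 - 3.4 * -0.3584
= 5.6063


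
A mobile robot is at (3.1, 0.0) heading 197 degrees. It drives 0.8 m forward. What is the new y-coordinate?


y_new = y0 + d*sin(theta)
= 0.0 + 0.8*sin(197)
= 0.0 + -0.2339
= -0.2339


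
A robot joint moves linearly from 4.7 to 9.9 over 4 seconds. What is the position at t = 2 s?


s = t/T = 2/4 = 0.5
p(t) = p0 + (pf-p0)*s
= 4.7 + (9.9 - 4.7) * 0.5
= 7.3


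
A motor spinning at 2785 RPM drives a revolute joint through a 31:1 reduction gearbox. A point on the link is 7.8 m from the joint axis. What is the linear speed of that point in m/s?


omega_motor = 2785 * 2*pi/60 = 291.6445 rad/s
omega_joint = omega_motor / 31 = 9.4079 rad/s
v = omega_joint * r = 9.4079 * 7.8
= 73.3815 m/s


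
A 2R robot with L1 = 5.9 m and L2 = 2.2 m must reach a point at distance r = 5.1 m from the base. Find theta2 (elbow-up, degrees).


cos(theta2) = (r^2 - L1^2 - L2^2) / (2*L1*L2)
cos(theta2) = (26.01 - 34.81 - 4.84) / 25.96
cos(theta2) = -0.525424
theta2 = 121.6968 degrees


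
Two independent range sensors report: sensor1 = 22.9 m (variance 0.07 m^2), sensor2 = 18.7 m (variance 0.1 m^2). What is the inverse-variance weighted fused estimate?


w1 = (1/var1) / (1/var1 + 1/var2)
   = 14.2857 / (14.2857 + 10.0) = 0.5882
w2 = 1 - w1 = 0.4118
fused = w1*s1 + w2*s2 = 13.4706 + 7.7
= 21.1706 m


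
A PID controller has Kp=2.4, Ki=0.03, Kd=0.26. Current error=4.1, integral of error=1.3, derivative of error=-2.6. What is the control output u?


u = Kp*e + Ki*int(e) + Kd*de/dt
= 2.4*4.1 + 0.03*1.3 + 0.26*(-2.6)
= 9.84 + 0.039 + -0.676
= 9.203


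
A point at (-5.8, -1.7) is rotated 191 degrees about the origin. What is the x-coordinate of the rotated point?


x' = x*cos(theta) - y*sin(theta)
cos(191 deg) = -0.9816, sin(191 deg) = -0.1908
x' = -5.8 * -0.9816 - -1.7 * -0.1908
= 5.6934 - 0.3244
= 5.3691


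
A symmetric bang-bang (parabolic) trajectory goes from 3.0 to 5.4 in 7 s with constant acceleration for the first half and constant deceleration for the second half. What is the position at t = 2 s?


Symmetric rest-to-rest: each phase covers (pf-p0)/2 in time T/2. 0.5*a*(T/2)^2 = (pf-p0)/2 => a = 4*(pf-p0)/T^2
a = 4*(5.4-3.0)/7^2 = 0.1959
t = 2 is in the acceleration phase (t <= T/2).
p = p0 + 0.5*a*t^2 = 3.0 + 0.5*0.1959*2^2
= 3.3918


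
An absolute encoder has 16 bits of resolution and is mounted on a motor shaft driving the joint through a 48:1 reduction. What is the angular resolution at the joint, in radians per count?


counts = 2^16 = 65536
effective counts at joint = 65536 * 48 = 3145728
resolution = 2*pi / 3145728
= 1.9974e-06 rad/count


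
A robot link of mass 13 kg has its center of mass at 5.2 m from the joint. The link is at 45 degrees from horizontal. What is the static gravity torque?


tau = m*g*L*cos(angle)
= 13 * 9.81 * 5.2 * cos(45 deg)
= 13 * 9.81 * 5.2 * 0.7071
= 468.9221 Nm


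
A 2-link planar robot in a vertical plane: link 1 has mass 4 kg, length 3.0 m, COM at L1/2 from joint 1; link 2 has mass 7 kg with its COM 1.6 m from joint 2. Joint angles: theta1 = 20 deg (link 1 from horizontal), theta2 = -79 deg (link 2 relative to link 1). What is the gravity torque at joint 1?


Horizontal distance from joint 1 to link-1 COM:
  x_c1 = (L1/2)*cos(t1) = 1.5 * 0.9397 = 1.4095 m
Horizontal distance from joint 1 to link-2 COM:
  x_c2 = L1*cos(t1) + Lc2*cos(t1+t2)
       = 3.0*0.9397 + 1.6*0.515 = 3.6431 m
tau1 = m1*g*x_c1 + m2*g*x_c2
     = 4*9.81*1.4095 + 7*9.81*3.6431
     = 55.3103 + 250.1743
     = 305.4846 Nm


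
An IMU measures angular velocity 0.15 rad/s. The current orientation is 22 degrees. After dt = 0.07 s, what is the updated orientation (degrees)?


delta_theta = w * dt = 0.15 * 0.07 = 0.0105 rad
= 0.6016 deg
theta_new = 22 + 0.6016 = 22.6016 deg


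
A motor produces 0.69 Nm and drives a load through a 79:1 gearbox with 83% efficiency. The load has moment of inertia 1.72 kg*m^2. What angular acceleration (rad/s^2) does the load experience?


tau_out = tau_motor * N * eta
= 0.69 * 79 * 0.83 = 45.2433 Nm
alpha = tau_out / I = 45.2433 / 1.72
= 26.3042 rad/s^2


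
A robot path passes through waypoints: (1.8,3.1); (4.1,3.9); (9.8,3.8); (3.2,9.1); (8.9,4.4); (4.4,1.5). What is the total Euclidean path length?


Segment lengths:
  seg1 = sqrt((2.3)^2 + (0.8)^2) = 2.4352
  seg2 = sqrt((5.7)^2 + (-0.1)^2) = 5.7009
  seg3 = sqrt((-6.6)^2 + (5.3)^2) = 8.4646
  seg4 = sqrt((5.7)^2 + (-4.7)^2) = 7.3878
  seg5 = sqrt((-4.5)^2 + (-2.9)^2) = 5.3535
Total = 29.342


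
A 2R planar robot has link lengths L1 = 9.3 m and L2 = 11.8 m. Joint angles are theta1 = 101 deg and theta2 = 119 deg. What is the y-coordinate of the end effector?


Convert angles to radians: theta1 = 1.7628, theta2 = 2.0769
y = L1*sin(theta1) + L2*sin(theta1+theta2)
y = 9.1291 + -7.5849
y = 1.5442


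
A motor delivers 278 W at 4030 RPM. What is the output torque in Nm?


omega = 4030 * 2*pi/60 = 422.0206 rad/s
tau = P / omega = 278 / 422.0206
= 0.6587 Nm


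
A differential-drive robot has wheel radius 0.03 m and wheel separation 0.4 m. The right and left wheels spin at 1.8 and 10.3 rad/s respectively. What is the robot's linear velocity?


vR = r*wR = 0.03*1.8 = 0.054 m/s
vL = r*wL = 0.03*10.3 = 0.309 m/s
v = (vR+vL)/2 = 0.1815 m/s
omega = (vR-vL)/L = -0.6375 rad/s
linear velocity = 0.1815 m/s


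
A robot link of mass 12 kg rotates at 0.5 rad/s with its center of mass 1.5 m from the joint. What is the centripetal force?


F = m * omega^2 * r
= 12 * 0.5^2 * 1.5
= 12 * 0.25 * 1.5
= 4.5 N


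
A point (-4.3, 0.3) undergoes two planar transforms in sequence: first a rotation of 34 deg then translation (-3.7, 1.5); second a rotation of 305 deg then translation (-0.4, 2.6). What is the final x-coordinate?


After transform 1:
x1 = cos(34)*-4.3 - sin(34)*0.3 + -3.7 = -7.4326
y1 = sin(34)*-4.3 + cos(34)*0.3 + 1.5 = -0.6558
After transform 2:
x2 = cos(305)*-7.4326 - sin(305)*-0.6558 + -0.4
= -5.2004


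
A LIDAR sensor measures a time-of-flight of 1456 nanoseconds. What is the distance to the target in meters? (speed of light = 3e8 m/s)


tof = 1456 ns = 1.456e-06 s
dist = c * tof / 2
= 3e8 * 1.456e-06 / 2
= 218.4 m


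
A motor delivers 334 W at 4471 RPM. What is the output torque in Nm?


omega = 4471 * 2*pi/60 = 468.202 rad/s
tau = P / omega = 334 / 468.202
= 0.7134 Nm


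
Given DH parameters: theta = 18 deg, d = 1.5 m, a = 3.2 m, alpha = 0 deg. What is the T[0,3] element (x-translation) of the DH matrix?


T[0,3] = a * cos(theta)
= 3.2 * cos(18 deg)
= 3.2 * 0.9511
= 3.0434


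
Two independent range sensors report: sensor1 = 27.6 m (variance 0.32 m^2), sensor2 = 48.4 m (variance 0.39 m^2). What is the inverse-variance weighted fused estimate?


w1 = (1/var1) / (1/var1 + 1/var2)
   = 3.125 / (3.125 + 2.5641) = 0.5493
w2 = 1 - w1 = 0.4507
fused = w1*s1 + w2*s2 = 15.1606 + 21.8141
= 36.9746 m


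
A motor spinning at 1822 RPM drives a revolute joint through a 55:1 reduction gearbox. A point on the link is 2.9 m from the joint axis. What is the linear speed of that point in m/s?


omega_motor = 1822 * 2*pi/60 = 190.7994 rad/s
omega_joint = omega_motor / 55 = 3.4691 rad/s
v = omega_joint * r = 3.4691 * 2.9
= 10.0603 m/s


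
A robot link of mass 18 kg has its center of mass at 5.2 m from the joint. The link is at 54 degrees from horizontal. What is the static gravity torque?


tau = m*g*L*cos(angle)
= 18 * 9.81 * 5.2 * cos(54 deg)
= 18 * 9.81 * 5.2 * 0.5878
= 539.7138 Nm


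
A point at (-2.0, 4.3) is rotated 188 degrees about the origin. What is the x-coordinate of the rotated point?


x' = x*cos(theta) - y*sin(theta)
cos(188 deg) = -0.9903, sin(188 deg) = -0.1392
x' = -2.0 * -0.9903 - 4.3 * -0.1392
= 1.9805 - -0.5984
= 2.579


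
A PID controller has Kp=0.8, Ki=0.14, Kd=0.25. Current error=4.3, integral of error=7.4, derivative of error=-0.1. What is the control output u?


u = Kp*e + Ki*int(e) + Kd*de/dt
= 0.8*4.3 + 0.14*7.4 + 0.25*(-0.1)
= 3.44 + 1.036 + -0.025
= 4.451


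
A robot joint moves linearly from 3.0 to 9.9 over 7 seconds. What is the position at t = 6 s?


s = t/T = 6/7 = 0.8571
p(t) = p0 + (pf-p0)*s
= 3.0 + (9.9 - 3.0) * 0.8571
= 8.9143


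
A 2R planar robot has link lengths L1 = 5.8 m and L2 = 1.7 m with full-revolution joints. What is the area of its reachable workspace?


r_max = L1 + L2 = 7.5 m
r_min = |L1 - L2| = 4.1 m
Area = pi*(r_max^2 - r_min^2)
= pi*(56.25 - 16.81)
= pi * 39.44
= 123.9044 m^2


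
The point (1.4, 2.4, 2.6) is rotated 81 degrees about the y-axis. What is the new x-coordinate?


Rotation about y-axis: x' = x*cos(theta) + z*sin(theta)
= 1.4 * 0.1564 + 2.6 * 0.9877
= 2.787


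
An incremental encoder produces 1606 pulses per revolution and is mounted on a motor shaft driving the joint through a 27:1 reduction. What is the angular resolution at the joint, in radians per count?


counts per rev = 1606
effective counts at joint = 1606 * 27 = 43362
resolution = 2*pi / 43362
= 1.4490e-04 rad/count


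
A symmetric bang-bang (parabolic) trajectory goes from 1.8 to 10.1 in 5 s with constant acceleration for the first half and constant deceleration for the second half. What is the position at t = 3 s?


Symmetric rest-to-rest: each phase covers (pf-p0)/2 in time T/2. 0.5*a*(T/2)^2 = (pf-p0)/2 => a = 4*(pf-p0)/T^2
a = 4*(10.1-1.8)/5^2 = 1.328
t = 3 is in the deceleration phase (t > T/2).
p = pf - 0.5*a*(T-t)^2 = 10.1 - 0.5*1.328*2^2
= 7.444


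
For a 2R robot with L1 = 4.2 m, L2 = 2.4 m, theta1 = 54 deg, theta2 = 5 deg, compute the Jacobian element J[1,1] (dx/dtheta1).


J[1,1] = -L1*sin(t1) - L2*sin(t1+t2)
= -4.2*sin(54) - 2.4*sin(59)
= -5.4551


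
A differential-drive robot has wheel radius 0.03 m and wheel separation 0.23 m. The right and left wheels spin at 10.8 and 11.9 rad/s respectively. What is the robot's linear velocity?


vR = r*wR = 0.03*10.8 = 0.324 m/s
vL = r*wL = 0.03*11.9 = 0.357 m/s
v = (vR+vL)/2 = 0.3405 m/s
omega = (vR-vL)/L = -0.1435 rad/s
linear velocity = 0.3405 m/s


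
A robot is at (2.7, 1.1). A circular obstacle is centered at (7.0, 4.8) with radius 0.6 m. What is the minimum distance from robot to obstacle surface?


center_dist = sqrt((2.7-7.0)^2 + (1.1-4.8)^2)
= sqrt(18.49 + 13.69)
= 5.6727
min_dist = center_dist - radius = 5.6727 - 0.6 = 5.0727 m


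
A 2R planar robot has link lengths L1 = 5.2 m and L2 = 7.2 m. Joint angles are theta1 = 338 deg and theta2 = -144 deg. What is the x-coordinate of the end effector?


Convert angles to radians: theta1 = 5.8992, theta2 = -2.5133
x = L1*cos(theta1) + L2*cos(theta1+theta2)
x = 4.8214 + -6.9861
x = -2.1648


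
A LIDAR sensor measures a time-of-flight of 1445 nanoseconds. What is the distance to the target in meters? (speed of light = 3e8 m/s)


tof = 1445 ns = 1.445e-06 s
dist = c * tof / 2
= 3e8 * 1.445e-06 / 2
= 216.75 m


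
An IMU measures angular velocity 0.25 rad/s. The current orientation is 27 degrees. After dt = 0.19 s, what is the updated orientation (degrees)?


delta_theta = w * dt = 0.25 * 0.19 = 0.0475 rad
= 2.7215 deg
theta_new = 27 + 2.7215 = 29.7215 deg


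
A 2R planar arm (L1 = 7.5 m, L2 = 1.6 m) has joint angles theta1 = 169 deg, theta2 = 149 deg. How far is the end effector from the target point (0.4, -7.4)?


End effector via forward kinematics:
x = L1*cos(t1) + L2*cos(t1+t2) = -6.1732
y = L1*sin(t1) + L2*sin(t1+t2) = 0.3605
Distance to target:
d = sqrt((0.4 - -6.1732)^2 + (-7.4 - 0.3605)^2)
= sqrt(43.2066 + 60.2247)
= 10.1701 m


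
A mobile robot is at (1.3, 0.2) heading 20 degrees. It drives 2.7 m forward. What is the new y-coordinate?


y_new = y0 + d*sin(theta)
= 0.2 + 2.7*sin(20)
= 0.2 + 0.9235
= 1.1235


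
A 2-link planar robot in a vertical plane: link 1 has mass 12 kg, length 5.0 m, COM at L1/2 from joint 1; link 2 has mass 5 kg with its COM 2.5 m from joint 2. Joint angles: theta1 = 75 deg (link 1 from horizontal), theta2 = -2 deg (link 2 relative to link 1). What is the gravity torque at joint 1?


Horizontal distance from joint 1 to link-1 COM:
  x_c1 = (L1/2)*cos(t1) = 2.5 * 0.2588 = 0.647 m
Horizontal distance from joint 1 to link-2 COM:
  x_c2 = L1*cos(t1) + Lc2*cos(t1+t2)
       = 5.0*0.2588 + 2.5*0.2924 = 2.025 m
tau1 = m1*g*x_c1 + m2*g*x_c2
     = 12*9.81*0.647 + 5*9.81*2.025
     = 76.1704 + 99.3275
     = 175.4979 Nm


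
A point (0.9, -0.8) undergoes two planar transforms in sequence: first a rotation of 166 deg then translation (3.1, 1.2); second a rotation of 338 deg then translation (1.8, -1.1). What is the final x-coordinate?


After transform 1:
x1 = cos(166)*0.9 - sin(166)*-0.8 + 3.1 = 2.4203
y1 = sin(166)*0.9 + cos(166)*-0.8 + 1.2 = 2.194
After transform 2:
x2 = cos(338)*2.4203 - sin(338)*2.194 + 1.8
= 4.8659


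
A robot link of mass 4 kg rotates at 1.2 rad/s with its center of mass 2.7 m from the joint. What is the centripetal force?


F = m * omega^2 * r
= 4 * 1.2^2 * 2.7
= 4 * 1.44 * 2.7
= 15.552 N


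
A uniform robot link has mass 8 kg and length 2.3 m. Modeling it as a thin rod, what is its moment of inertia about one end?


I = (1/3) * m * L^2
= (1/3) * 8 * 2.3^2
= 0.333333 * 8 * 5.29
= 14.1067 kg*m^2


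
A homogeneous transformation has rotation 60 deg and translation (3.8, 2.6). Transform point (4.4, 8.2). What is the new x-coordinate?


x' = cos(theta)*px - sin(theta)*py + tx
= 0.5*4.4 - 0.866*8.2 + 3.8
= -1.1014


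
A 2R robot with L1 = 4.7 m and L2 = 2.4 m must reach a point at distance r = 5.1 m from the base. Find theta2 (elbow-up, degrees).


cos(theta2) = (r^2 - L1^2 - L2^2) / (2*L1*L2)
cos(theta2) = (26.01 - 22.09 - 5.76) / 22.56
cos(theta2) = -0.08156
theta2 = 94.6783 degrees


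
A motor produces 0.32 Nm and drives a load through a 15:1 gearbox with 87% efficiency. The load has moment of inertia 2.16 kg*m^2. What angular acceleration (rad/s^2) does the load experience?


tau_out = tau_motor * N * eta
= 0.32 * 15 * 0.87 = 4.176 Nm
alpha = tau_out / I = 4.176 / 2.16
= 1.9333 rad/s^2


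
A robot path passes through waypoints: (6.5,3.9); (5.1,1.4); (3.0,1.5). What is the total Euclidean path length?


Segment lengths:
  seg1 = sqrt((-1.4)^2 + (-2.5)^2) = 2.8653
  seg2 = sqrt((-2.1)^2 + (0.1)^2) = 2.1024
Total = 4.9677


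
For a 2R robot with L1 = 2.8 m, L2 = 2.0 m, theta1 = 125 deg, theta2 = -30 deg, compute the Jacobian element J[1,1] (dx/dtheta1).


J[1,1] = -L1*sin(t1) - L2*sin(t1+t2)
= -2.8*sin(125) - 2.0*sin(95)
= -4.286


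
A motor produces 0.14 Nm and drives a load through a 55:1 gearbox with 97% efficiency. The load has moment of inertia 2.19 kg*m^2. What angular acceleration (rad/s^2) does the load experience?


tau_out = tau_motor * N * eta
= 0.14 * 55 * 0.97 = 7.469 Nm
alpha = tau_out / I = 7.469 / 2.19
= 3.4105 rad/s^2


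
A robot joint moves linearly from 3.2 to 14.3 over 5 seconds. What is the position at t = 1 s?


s = t/T = 1/5 = 0.2
p(t) = p0 + (pf-p0)*s
= 3.2 + (14.3 - 3.2) * 0.2
= 5.42


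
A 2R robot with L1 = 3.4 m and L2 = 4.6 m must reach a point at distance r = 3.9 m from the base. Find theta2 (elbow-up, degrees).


cos(theta2) = (r^2 - L1^2 - L2^2) / (2*L1*L2)
cos(theta2) = (15.21 - 11.56 - 21.16) / 31.28
cos(theta2) = -0.559783
theta2 = 124.0408 degrees


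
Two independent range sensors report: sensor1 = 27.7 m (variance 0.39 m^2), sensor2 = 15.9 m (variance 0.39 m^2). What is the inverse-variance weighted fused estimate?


w1 = (1/var1) / (1/var1 + 1/var2)
   = 2.5641 / (2.5641 + 2.5641) = 0.5
w2 = 1 - w1 = 0.5
fused = w1*s1 + w2*s2 = 13.85 + 7.95
= 21.8 m


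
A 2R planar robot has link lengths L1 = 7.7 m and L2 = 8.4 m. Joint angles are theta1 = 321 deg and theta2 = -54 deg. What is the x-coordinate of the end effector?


Convert angles to radians: theta1 = 5.6025, theta2 = -0.9425
x = L1*cos(theta1) + L2*cos(theta1+theta2)
x = 5.984 + -0.4396
x = 5.5444


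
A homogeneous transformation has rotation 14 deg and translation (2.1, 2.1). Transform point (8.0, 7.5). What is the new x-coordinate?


x' = cos(theta)*px - sin(theta)*py + tx
= 0.9703*8.0 - 0.2419*7.5 + 2.1
= 8.048


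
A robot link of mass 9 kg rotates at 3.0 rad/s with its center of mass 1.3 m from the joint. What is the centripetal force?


F = m * omega^2 * r
= 9 * 3.0^2 * 1.3
= 9 * 9.0 * 1.3
= 105.3 N


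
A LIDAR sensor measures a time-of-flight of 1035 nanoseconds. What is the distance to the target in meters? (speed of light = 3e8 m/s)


tof = 1035 ns = 1.035e-06 s
dist = c * tof / 2
= 3e8 * 1.035e-06 / 2
= 155.25 m


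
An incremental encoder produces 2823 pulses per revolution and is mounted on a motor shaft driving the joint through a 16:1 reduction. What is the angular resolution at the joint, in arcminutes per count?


counts per rev = 2823
effective counts at joint = 2823 * 16 = 45168
resolution = 360*60 / 45168
= 0.4782 arcmin/count


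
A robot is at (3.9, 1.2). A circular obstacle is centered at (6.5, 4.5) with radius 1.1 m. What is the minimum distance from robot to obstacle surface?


center_dist = sqrt((3.9-6.5)^2 + (1.2-4.5)^2)
= sqrt(6.76 + 10.89)
= 4.2012
min_dist = center_dist - radius = 4.2012 - 1.1 = 3.1012 m


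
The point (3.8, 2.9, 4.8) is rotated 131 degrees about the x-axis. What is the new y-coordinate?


Rotation about x-axis: y' = y*cos(theta) - z*sin(theta)
= 2.9 * -0.6561 - 4.8 * 0.7547
= -5.5252


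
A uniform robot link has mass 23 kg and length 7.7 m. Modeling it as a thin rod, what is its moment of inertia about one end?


I = (1/3) * m * L^2
= (1/3) * 23 * 7.7^2
= 0.333333 * 23 * 59.29
= 454.5567 kg*m^2


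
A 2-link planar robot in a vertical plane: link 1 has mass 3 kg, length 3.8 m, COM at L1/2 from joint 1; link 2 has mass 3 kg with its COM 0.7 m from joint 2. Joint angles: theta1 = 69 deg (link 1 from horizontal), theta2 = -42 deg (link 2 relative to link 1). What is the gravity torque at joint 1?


Horizontal distance from joint 1 to link-1 COM:
  x_c1 = (L1/2)*cos(t1) = 1.9 * 0.3584 = 0.6809 m
Horizontal distance from joint 1 to link-2 COM:
  x_c2 = L1*cos(t1) + Lc2*cos(t1+t2)
       = 3.8*0.3584 + 0.7*0.891 = 1.9855 m
tau1 = m1*g*x_c1 + m2*g*x_c2
     = 3*9.81*0.6809 + 3*9.81*1.9855
     = 20.0389 + 58.4333
     = 78.4722 Nm


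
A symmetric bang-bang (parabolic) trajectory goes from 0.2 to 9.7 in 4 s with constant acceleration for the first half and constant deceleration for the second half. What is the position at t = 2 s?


Symmetric rest-to-rest: each phase covers (pf-p0)/2 in time T/2. 0.5*a*(T/2)^2 = (pf-p0)/2 => a = 4*(pf-p0)/T^2
a = 4*(9.7-0.2)/4^2 = 2.375
t = 2 is in the acceleration phase (t <= T/2).
p = p0 + 0.5*a*t^2 = 0.2 + 0.5*2.375*2^2
= 4.95


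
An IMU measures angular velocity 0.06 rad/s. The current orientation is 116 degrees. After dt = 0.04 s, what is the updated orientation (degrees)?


delta_theta = w * dt = 0.06 * 0.04 = 0.0024 rad
= 0.1375 deg
theta_new = 116 + 0.1375 = 116.1375 deg


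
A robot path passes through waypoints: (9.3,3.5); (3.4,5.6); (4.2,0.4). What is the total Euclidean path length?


Segment lengths:
  seg1 = sqrt((-5.9)^2 + (2.1)^2) = 6.2626
  seg2 = sqrt((0.8)^2 + (-5.2)^2) = 5.2612
Total = 11.5238


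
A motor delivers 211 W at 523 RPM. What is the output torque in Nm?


omega = 523 * 2*pi/60 = 54.7684 rad/s
tau = P / omega = 211 / 54.7684
= 3.8526 Nm


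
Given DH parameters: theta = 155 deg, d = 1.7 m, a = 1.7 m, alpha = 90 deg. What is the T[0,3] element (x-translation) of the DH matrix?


T[0,3] = a * cos(theta)
= 1.7 * cos(155 deg)
= 1.7 * -0.9063
= -1.5407


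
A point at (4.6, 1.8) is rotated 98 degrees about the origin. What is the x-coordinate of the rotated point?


x' = x*cos(theta) - y*sin(theta)
cos(98 deg) = -0.1392, sin(98 deg) = 0.9903
x' = 4.6 * -0.1392 - 1.8 * 0.9903
= -0.6402 - 1.7825
= -2.4227


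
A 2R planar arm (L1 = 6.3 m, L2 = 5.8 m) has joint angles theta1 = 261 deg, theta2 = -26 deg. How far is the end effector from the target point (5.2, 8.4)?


End effector via forward kinematics:
x = L1*cos(t1) + L2*cos(t1+t2) = -4.3123
y = L1*sin(t1) + L2*sin(t1+t2) = -10.9735
Distance to target:
d = sqrt((5.2 - -4.3123)^2 + (8.4 - -10.9735)^2)
= sqrt(90.4835 + 375.3332)
= 21.5828 m


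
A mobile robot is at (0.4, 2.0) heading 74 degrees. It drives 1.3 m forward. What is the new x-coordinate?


x_new = x0 + d*cos(theta)
= 0.4 + 1.3*cos(74)
= 0.4 + 0.3583
= 0.7583


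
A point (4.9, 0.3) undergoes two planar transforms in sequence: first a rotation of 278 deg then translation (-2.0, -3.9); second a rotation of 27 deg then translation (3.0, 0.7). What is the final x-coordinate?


After transform 1:
x1 = cos(278)*4.9 - sin(278)*0.3 + -2.0 = -1.021
y1 = sin(278)*4.9 + cos(278)*0.3 + -3.9 = -8.7106
After transform 2:
x2 = cos(27)*-1.021 - sin(27)*-8.7106 + 3.0
= 6.0448


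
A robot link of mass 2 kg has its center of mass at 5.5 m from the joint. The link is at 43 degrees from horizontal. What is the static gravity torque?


tau = m*g*L*cos(angle)
= 2 * 9.81 * 5.5 * cos(43 deg)
= 2 * 9.81 * 5.5 * 0.7314
= 78.9204 Nm


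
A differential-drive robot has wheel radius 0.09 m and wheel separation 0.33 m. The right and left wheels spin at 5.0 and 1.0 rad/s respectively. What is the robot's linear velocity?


vR = r*wR = 0.09*5.0 = 0.45 m/s
vL = r*wL = 0.09*1.0 = 0.09 m/s
v = (vR+vL)/2 = 0.27 m/s
omega = (vR-vL)/L = 1.0909 rad/s
linear velocity = 0.27 m/s


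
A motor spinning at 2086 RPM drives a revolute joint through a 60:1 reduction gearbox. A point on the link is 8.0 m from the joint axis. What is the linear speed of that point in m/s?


omega_motor = 2086 * 2*pi/60 = 218.4454 rad/s
omega_joint = omega_motor / 60 = 3.6408 rad/s
v = omega_joint * r = 3.6408 * 8.0
= 29.1261 m/s


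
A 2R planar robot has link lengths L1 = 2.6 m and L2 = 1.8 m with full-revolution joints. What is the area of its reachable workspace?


r_max = L1 + L2 = 4.4 m
r_min = |L1 - L2| = 0.8 m
Area = pi*(r_max^2 - r_min^2)
= pi*(19.36 - 0.64)
= pi * 18.72
= 58.8106 m^2


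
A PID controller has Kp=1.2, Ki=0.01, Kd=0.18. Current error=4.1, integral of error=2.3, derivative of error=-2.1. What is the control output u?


u = Kp*e + Ki*int(e) + Kd*de/dt
= 1.2*4.1 + 0.01*2.3 + 0.18*(-2.1)
= 4.92 + 0.023 + -0.378
= 4.565


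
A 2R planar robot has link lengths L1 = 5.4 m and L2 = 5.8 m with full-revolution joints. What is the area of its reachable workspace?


r_max = L1 + L2 = 11.2 m
r_min = |L1 - L2| = 0.4 m
Area = pi*(r_max^2 - r_min^2)
= pi*(125.44 - 0.16)
= pi * 125.28
= 393.5787 m^2


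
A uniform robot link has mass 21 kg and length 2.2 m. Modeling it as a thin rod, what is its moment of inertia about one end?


I = (1/3) * m * L^2
= (1/3) * 21 * 2.2^2
= 0.333333 * 21 * 4.84
= 33.88 kg*m^2


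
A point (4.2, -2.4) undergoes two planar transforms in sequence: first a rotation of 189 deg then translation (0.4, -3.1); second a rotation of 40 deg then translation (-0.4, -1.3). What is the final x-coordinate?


After transform 1:
x1 = cos(189)*4.2 - sin(189)*-2.4 + 0.4 = -4.1237
y1 = sin(189)*4.2 + cos(189)*-2.4 + -3.1 = -1.3866
After transform 2:
x2 = cos(40)*-4.1237 - sin(40)*-1.3866 + -0.4
= -2.6677


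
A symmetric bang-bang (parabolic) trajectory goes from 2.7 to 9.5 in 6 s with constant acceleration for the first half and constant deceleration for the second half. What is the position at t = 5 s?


Symmetric rest-to-rest: each phase covers (pf-p0)/2 in time T/2. 0.5*a*(T/2)^2 = (pf-p0)/2 => a = 4*(pf-p0)/T^2
a = 4*(9.5-2.7)/6^2 = 0.7556
t = 5 is in the deceleration phase (t > T/2).
p = pf - 0.5*a*(T-t)^2 = 9.5 - 0.5*0.7556*1^2
= 9.1222


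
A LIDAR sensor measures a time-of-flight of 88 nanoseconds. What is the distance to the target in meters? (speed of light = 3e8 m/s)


tof = 88 ns = 8.8e-08 s
dist = c * tof / 2
= 3e8 * 8.8e-08 / 2
= 13.2 m


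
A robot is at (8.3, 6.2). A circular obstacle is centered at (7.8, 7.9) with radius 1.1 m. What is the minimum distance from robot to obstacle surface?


center_dist = sqrt((8.3-7.8)^2 + (6.2-7.9)^2)
= sqrt(0.25 + 2.89)
= 1.772
min_dist = center_dist - radius = 1.772 - 1.1 = 0.672 m


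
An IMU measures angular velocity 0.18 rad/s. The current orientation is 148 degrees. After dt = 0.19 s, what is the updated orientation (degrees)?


delta_theta = w * dt = 0.18 * 0.19 = 0.0342 rad
= 1.9595 deg
theta_new = 148 + 1.9595 = 149.9595 deg


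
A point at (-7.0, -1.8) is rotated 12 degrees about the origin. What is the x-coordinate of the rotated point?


x' = x*cos(theta) - y*sin(theta)
cos(12 deg) = 0.9781, sin(12 deg) = 0.2079
x' = -7.0 * 0.9781 - -1.8 * 0.2079
= -6.847 - -0.3742
= -6.4728


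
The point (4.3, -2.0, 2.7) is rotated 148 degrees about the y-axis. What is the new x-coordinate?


Rotation about y-axis: x' = x*cos(theta) + z*sin(theta)
= 4.3 * -0.848 + 2.7 * 0.5299
= -2.2158


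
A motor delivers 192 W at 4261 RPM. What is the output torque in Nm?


omega = 4261 * 2*pi/60 = 446.2109 rad/s
tau = P / omega = 192 / 446.2109
= 0.4303 Nm


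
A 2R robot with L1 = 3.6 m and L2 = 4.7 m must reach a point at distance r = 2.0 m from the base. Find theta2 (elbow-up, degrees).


cos(theta2) = (r^2 - L1^2 - L2^2) / (2*L1*L2)
cos(theta2) = (4.0 - 12.96 - 22.09) / 33.84
cos(theta2) = -0.917553
theta2 = 156.571 degrees


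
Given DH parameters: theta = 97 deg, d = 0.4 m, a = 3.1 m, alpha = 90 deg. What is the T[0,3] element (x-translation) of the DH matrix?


T[0,3] = a * cos(theta)
= 3.1 * cos(97 deg)
= 3.1 * -0.1219
= -0.3778


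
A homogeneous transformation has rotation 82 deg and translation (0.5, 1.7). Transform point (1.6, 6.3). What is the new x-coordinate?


x' = cos(theta)*px - sin(theta)*py + tx
= 0.1392*1.6 - 0.9903*6.3 + 0.5
= -5.516


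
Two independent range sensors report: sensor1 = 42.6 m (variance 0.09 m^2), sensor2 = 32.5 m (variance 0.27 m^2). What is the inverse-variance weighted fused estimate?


w1 = (1/var1) / (1/var1 + 1/var2)
   = 11.1111 / (11.1111 + 3.7037) = 0.75
w2 = 1 - w1 = 0.25
fused = w1*s1 + w2*s2 = 31.95 + 8.125
= 40.075 m


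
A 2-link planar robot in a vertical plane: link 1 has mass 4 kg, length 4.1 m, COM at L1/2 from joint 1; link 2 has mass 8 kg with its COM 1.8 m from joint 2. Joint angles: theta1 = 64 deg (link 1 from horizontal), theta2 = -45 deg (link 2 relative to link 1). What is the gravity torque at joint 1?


Horizontal distance from joint 1 to link-1 COM:
  x_c1 = (L1/2)*cos(t1) = 2.05 * 0.4384 = 0.8987 m
Horizontal distance from joint 1 to link-2 COM:
  x_c2 = L1*cos(t1) + Lc2*cos(t1+t2)
       = 4.1*0.4384 + 1.8*0.9455 = 3.4993 m
tau1 = m1*g*x_c1 + m2*g*x_c2
     = 4*9.81*0.8987 + 8*9.81*3.4993
     = 35.2635 + 274.6215
     = 309.885 Nm


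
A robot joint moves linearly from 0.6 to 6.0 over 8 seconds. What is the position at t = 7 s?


s = t/T = 7/8 = 0.875
p(t) = p0 + (pf-p0)*s
= 0.6 + (6.0 - 0.6) * 0.875
= 5.325


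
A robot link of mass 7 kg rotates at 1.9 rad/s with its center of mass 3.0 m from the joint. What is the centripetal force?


F = m * omega^2 * r
= 7 * 1.9^2 * 3.0
= 7 * 3.61 * 3.0
= 75.81 N


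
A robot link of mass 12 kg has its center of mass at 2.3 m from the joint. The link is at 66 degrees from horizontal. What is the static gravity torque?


tau = m*g*L*cos(angle)
= 12 * 9.81 * 2.3 * cos(66 deg)
= 12 * 9.81 * 2.3 * 0.4067
= 110.1264 Nm


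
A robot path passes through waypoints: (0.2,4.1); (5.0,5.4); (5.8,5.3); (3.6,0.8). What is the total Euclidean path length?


Segment lengths:
  seg1 = sqrt((4.8)^2 + (1.3)^2) = 4.9729
  seg2 = sqrt((0.8)^2 + (-0.1)^2) = 0.8062
  seg3 = sqrt((-2.2)^2 + (-4.5)^2) = 5.009
Total = 10.7881


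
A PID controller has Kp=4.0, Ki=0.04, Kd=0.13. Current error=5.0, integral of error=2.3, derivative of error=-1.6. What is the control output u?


u = Kp*e + Ki*int(e) + Kd*de/dt
= 4.0*5.0 + 0.04*2.3 + 0.13*(-1.6)
= 20.0 + 0.092 + -0.208
= 19.884


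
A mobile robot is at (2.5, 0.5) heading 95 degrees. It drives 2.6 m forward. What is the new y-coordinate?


y_new = y0 + d*sin(theta)
= 0.5 + 2.6*sin(95)
= 0.5 + 2.5901
= 3.0901


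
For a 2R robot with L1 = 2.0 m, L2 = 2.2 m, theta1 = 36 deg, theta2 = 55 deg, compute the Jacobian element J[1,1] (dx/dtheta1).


J[1,1] = -L1*sin(t1) - L2*sin(t1+t2)
= -2.0*sin(36) - 2.2*sin(91)
= -3.3752


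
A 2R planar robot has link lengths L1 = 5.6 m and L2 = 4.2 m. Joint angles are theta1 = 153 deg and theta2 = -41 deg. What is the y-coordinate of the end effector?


Convert angles to radians: theta1 = 2.6704, theta2 = -0.7156
y = L1*sin(theta1) + L2*sin(theta1+theta2)
y = 2.5423 + 3.8942
y = 6.4365


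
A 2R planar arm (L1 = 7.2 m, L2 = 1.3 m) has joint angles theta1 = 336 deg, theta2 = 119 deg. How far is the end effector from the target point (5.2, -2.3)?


End effector via forward kinematics:
x = L1*cos(t1) + L2*cos(t1+t2) = 6.4642
y = L1*sin(t1) + L2*sin(t1+t2) = -1.6335
Distance to target:
d = sqrt((5.2 - 6.4642)^2 + (-2.3 - -1.6335)^2)
= sqrt(1.5983 + 0.4443)
= 1.4292 m


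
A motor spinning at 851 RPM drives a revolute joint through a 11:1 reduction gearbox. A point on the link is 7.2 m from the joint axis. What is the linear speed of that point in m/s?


omega_motor = 851 * 2*pi/60 = 89.1165 rad/s
omega_joint = omega_motor / 11 = 8.1015 rad/s
v = omega_joint * r = 8.1015 * 7.2
= 58.3308 m/s


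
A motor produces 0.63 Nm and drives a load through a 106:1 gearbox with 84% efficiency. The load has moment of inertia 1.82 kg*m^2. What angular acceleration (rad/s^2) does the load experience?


tau_out = tau_motor * N * eta
= 0.63 * 106 * 0.84 = 56.0952 Nm
alpha = tau_out / I = 56.0952 / 1.82
= 30.8215 rad/s^2


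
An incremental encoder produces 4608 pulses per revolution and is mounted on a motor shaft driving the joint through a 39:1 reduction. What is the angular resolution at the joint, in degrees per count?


counts per rev = 4608
effective counts at joint = 4608 * 39 = 179712
resolution = 360 / 179712
= 0.002 deg/count


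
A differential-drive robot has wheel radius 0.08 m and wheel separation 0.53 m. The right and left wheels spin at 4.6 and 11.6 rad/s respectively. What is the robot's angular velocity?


vR = r*wR = 0.08*4.6 = 0.368 m/s
vL = r*wL = 0.08*11.6 = 0.928 m/s
v = (vR+vL)/2 = 0.648 m/s
omega = (vR-vL)/L = -1.0566 rad/s
angular velocity = -1.0566 rad/s


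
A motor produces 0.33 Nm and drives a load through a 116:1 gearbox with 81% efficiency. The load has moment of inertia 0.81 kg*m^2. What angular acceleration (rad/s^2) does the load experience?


tau_out = tau_motor * N * eta
= 0.33 * 116 * 0.81 = 31.0068 Nm
alpha = tau_out / I = 31.0068 / 0.81
= 38.28 rad/s^2


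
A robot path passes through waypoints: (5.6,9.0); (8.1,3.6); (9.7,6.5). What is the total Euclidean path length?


Segment lengths:
  seg1 = sqrt((2.5)^2 + (-5.4)^2) = 5.9506
  seg2 = sqrt((1.6)^2 + (2.9)^2) = 3.3121
Total = 9.2627


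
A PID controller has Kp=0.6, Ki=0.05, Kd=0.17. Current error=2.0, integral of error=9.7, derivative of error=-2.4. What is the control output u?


u = Kp*e + Ki*int(e) + Kd*de/dt
= 0.6*2.0 + 0.05*9.7 + 0.17*(-2.4)
= 1.2 + 0.485 + -0.408
= 1.277


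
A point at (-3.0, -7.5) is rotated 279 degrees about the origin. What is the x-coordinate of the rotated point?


x' = x*cos(theta) - y*sin(theta)
cos(279 deg) = 0.1564, sin(279 deg) = -0.9877
x' = -3.0 * 0.1564 - -7.5 * -0.9877
= -0.4693 - 7.4077
= -7.877


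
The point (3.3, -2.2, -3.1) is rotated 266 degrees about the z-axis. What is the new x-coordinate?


Rotation about z-axis: x' = x*cos(theta) - y*sin(theta)
= 3.3 * -0.0698 - -2.2 * -0.9976
= -2.4248


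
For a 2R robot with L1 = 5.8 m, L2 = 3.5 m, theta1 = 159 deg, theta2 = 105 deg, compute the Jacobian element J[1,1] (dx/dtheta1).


J[1,1] = -L1*sin(t1) - L2*sin(t1+t2)
= -5.8*sin(159) - 3.5*sin(264)
= 1.4023


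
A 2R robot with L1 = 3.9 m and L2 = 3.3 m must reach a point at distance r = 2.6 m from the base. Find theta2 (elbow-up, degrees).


cos(theta2) = (r^2 - L1^2 - L2^2) / (2*L1*L2)
cos(theta2) = (6.76 - 15.21 - 10.89) / 25.74
cos(theta2) = -0.75136
theta2 = 138.7083 degrees


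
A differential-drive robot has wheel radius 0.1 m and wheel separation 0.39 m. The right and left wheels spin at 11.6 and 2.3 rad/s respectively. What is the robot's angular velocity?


vR = r*wR = 0.1*11.6 = 1.16 m/s
vL = r*wL = 0.1*2.3 = 0.23 m/s
v = (vR+vL)/2 = 0.695 m/s
omega = (vR-vL)/L = 2.3846 rad/s
angular velocity = 2.3846 rad/s


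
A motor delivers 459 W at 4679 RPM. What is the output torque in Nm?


omega = 4679 * 2*pi/60 = 489.9837 rad/s
tau = P / omega = 459 / 489.9837
= 0.9368 Nm


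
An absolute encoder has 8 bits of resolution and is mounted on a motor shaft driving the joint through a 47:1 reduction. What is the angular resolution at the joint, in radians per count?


counts = 2^8 = 256
effective counts at joint = 256 * 47 = 12032
resolution = 2*pi / 12032
= 5.2221e-04 rad/count


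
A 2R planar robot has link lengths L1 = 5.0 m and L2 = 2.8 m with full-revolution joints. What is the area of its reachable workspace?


r_max = L1 + L2 = 7.8 m
r_min = |L1 - L2| = 2.2 m
Area = pi*(r_max^2 - r_min^2)
= pi*(60.84 - 4.84)
= pi * 56.0
= 175.9292 m^2


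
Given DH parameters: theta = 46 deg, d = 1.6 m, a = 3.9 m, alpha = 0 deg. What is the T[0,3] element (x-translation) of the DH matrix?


T[0,3] = a * cos(theta)
= 3.9 * cos(46 deg)
= 3.9 * 0.6947
= 2.7092


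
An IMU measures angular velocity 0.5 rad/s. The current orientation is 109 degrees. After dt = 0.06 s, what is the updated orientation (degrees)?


delta_theta = w * dt = 0.5 * 0.06 = 0.03 rad
= 1.7189 deg
theta_new = 109 + 1.7189 = 110.7189 deg


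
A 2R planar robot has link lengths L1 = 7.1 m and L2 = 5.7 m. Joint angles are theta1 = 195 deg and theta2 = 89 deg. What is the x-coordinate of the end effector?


Convert angles to radians: theta1 = 3.4034, theta2 = 1.5533
x = L1*cos(theta1) + L2*cos(theta1+theta2)
x = -6.8581 + 1.379
x = -5.4791


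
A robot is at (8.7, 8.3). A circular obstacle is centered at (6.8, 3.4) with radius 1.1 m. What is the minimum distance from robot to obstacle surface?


center_dist = sqrt((8.7-6.8)^2 + (8.3-3.4)^2)
= sqrt(3.61 + 24.01)
= 5.2555
min_dist = center_dist - radius = 5.2555 - 1.1 = 4.1555 m


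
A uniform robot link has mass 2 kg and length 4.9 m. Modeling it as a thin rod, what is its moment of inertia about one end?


I = (1/3) * m * L^2
= (1/3) * 2 * 4.9^2
= 0.333333 * 2 * 24.01
= 16.0067 kg*m^2


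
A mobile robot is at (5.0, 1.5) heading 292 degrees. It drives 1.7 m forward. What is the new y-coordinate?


y_new = y0 + d*sin(theta)
= 1.5 + 1.7*sin(292)
= 1.5 + -1.5762
= -0.0762


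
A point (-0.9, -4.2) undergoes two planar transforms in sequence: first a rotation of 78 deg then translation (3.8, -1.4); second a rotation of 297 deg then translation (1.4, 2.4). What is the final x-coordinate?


After transform 1:
x1 = cos(78)*-0.9 - sin(78)*-4.2 + 3.8 = 7.7211
y1 = sin(78)*-0.9 + cos(78)*-4.2 + -1.4 = -3.1536
After transform 2:
x2 = cos(297)*7.7211 - sin(297)*-3.1536 + 1.4
= 2.0955


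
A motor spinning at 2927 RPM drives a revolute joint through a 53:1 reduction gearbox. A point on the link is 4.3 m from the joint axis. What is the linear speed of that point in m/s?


omega_motor = 2927 * 2*pi/60 = 306.5147 rad/s
omega_joint = omega_motor / 53 = 5.7833 rad/s
v = omega_joint * r = 5.7833 * 4.3
= 24.8682 m/s


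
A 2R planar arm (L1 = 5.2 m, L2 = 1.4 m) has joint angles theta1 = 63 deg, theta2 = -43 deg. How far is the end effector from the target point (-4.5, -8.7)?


End effector via forward kinematics:
x = L1*cos(t1) + L2*cos(t1+t2) = 3.6763
y = L1*sin(t1) + L2*sin(t1+t2) = 5.1121
Distance to target:
d = sqrt((-4.5 - 3.6763)^2 + (-8.7 - 5.1121)^2)
= sqrt(66.8522 + 190.7731)
= 16.0507 m
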